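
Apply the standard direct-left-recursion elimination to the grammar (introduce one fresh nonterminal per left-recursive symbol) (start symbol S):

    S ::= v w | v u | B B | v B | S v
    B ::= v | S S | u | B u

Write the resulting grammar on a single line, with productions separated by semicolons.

S, B are directly left-recursive.
For S: α = {v}, β = {v w, v u, B B, v B}. Rewrite as S → β S' and S' → α S' | ε.
For B: α = {u}, β = {v, S S, u}. Rewrite as B → β B' and B' → α B' | ε.

S ::= v w S' | v u S' | B B S' | v B S'; B ::= v B' | S S B' | u B'; S' ::= v S' | epsilon; B' ::= u B' | epsilon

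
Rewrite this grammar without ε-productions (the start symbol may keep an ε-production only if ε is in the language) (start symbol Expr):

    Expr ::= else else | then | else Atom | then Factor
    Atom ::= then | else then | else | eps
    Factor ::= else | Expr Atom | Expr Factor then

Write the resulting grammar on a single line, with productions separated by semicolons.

The nullable symbols are {Atom}.
ε ∉ L(G), so no ε-production is kept.
Add the nullable-subset variants: Expr → else Atom gives else Atom | else. Factor → Expr Atom gives Expr Atom | Expr.

Expr ::= else else | then | else Atom | else | then Factor; Atom ::= then | else then | else; Factor ::= else | Expr Atom | Expr | Expr Factor then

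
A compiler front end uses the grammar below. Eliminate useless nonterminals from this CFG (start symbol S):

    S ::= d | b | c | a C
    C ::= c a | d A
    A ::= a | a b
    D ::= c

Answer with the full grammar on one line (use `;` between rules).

S ::= d | b | c | a C; C ::= c a | d A; A ::= a | a b

Generating nonterminals: {A, C, D, S}.
Reachable from S after that: {A, C, S}.
Removed useless symbols: {D} and every production mentioning them.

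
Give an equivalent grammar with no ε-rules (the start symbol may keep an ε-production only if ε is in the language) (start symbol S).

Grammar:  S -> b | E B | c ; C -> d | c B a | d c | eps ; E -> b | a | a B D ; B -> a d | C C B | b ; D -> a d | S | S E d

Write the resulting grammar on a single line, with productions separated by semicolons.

S -> b | E B | c; C -> d | c B a | d c; E -> b | a | a B D; B -> a d | C C B | C B | b; D -> a d | S | S E d

Nullable nonterminals: {C}.
ε ∉ L(G), so no ε-production is kept.
Expand every rule over subsets of its nullable positions: B → C C B gives C C B | C B.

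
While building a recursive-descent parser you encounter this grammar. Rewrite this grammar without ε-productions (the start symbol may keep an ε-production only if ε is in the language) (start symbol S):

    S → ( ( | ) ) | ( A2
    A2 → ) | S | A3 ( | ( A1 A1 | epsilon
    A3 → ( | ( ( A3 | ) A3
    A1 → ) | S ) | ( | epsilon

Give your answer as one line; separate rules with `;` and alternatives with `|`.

S → ( ( | ) ) | ( A2 | (; A2 → ) | S | A3 ( | ( A1 A1 | ( A1 | (; A3 → ( | ( ( A3 | ) A3; A1 → ) | S ) | (

Nullable set = {A1, A2}.
ε ∉ L(G), so no ε-production is kept.
Expand every rule over subsets of its nullable positions: S → ( A2 gives ( A2 | (. A2 → ( A1 A1 gives ( A1 A1 | ( A1 | (.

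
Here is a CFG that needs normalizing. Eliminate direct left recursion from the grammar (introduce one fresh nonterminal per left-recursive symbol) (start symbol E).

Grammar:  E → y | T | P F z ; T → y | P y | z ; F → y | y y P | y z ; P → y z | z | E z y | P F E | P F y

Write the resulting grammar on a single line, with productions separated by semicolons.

E → y | T | P F z; T → y | P y | z; F → y | y y P | y z; P → y z P' | z P' | E z y P'; P' → F E P' | F y P' | epsilon

Left recursion appears on P.
For P: α = {F E, F y}, β = {y z, z, E z y}. Rewrite as P → β P' and P' → α P' | ε.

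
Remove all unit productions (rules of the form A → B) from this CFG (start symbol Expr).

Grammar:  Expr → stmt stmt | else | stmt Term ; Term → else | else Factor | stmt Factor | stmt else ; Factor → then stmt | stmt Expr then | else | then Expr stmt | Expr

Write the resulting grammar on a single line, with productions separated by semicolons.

Unit pairs: Factor ⇒* {Expr}.
For each unit pair (A, B), copy every non-unit production of B to A, then drop all unit productions.

Expr → stmt stmt | else | stmt Term; Term → else | else Factor | stmt Factor | stmt else; Factor → then stmt | stmt Expr then | else | then Expr stmt | stmt stmt | stmt Term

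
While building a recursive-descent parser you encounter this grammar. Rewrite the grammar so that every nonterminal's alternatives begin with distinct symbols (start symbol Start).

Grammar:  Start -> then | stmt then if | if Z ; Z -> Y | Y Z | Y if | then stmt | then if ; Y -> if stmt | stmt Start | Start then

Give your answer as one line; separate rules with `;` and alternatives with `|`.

Start -> then | stmt then if | if Z; Z -> Y Z1 | then Z2; Y -> if stmt | stmt Start | Start then; Z1 -> epsilon | Z | if; Z2 -> stmt | if

Z has alternatives sharing prefix 'Y': factor to Z → Y Z1 with Z1 → ε | Z | if.
Z has alternatives sharing prefix 'then': factor to Z → then Z2 with Z2 → stmt | if.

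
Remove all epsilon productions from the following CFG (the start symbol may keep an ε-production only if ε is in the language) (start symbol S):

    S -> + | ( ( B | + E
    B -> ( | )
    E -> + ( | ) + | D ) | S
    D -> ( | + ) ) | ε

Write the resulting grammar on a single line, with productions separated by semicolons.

The nullable symbols are {D}.
ε ∉ L(G), so no ε-production is kept.
Add the nullable-subset variants: E → D ) gives D ) | ).

S -> + | ( ( B | + E; B -> ( | ); E -> + ( | ) + | D ) | ) | S; D -> ( | + ) )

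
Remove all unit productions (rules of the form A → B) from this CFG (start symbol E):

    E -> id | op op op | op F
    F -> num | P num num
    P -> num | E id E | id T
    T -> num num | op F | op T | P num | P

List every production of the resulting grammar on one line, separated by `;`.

Unit pairs: T ⇒* {P}.
For each unit pair (A, B), copy every non-unit production of B to A, then drop all unit productions.

E -> id | op op op | op F; F -> num | P num num; P -> num | E id E | id T; T -> num | E id E | id T | num num | op F | op T | P num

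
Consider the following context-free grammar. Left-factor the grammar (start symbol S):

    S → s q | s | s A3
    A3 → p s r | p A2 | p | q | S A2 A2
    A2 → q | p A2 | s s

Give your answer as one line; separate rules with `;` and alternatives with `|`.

S → s S'; A3 → q | S A2 A2 | p A3'; A2 → q | p A2 | s s; S' → q | ε | A3; A3' → s r | A2 | ε

S has alternatives sharing prefix 's': factor to S → s S' with S' → q | ε | A3.
A3 has alternatives sharing prefix 'p': factor to A3 → p A3' with A3' → s r | A2 | ε.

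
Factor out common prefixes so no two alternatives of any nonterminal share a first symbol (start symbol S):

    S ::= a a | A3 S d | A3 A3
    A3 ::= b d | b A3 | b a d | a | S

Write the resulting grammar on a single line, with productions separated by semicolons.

S ::= a a | A3 S'; A3 ::= a | S | b A3'; S' ::= S d | A3; A3' ::= d | A3 | a d

S has alternatives sharing prefix 'A3': factor to S → A3 S' with S' → S d | A3.
A3 has alternatives sharing prefix 'b': factor to A3 → b A3' with A3' → d | A3 | a d.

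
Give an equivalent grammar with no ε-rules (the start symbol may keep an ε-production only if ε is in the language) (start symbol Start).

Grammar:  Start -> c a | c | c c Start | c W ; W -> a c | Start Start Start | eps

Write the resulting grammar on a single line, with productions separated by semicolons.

Start -> c a | c | c c Start | c W; W -> a c | Start Start Start

The nullable symbols are {W}.
ε ∉ L(G), so no ε-production is kept.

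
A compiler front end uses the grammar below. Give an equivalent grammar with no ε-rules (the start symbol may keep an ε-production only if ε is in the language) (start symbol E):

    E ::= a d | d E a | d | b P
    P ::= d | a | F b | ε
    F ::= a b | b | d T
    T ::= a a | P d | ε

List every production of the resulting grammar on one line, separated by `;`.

E ::= a d | d E a | d | b P | b; P ::= d | a | F b; F ::= a b | b | d T | d; T ::= a a | P d | d

Nullable nonterminals: {P, T}.
ε ∉ L(G), so no ε-production is kept.
For each production, add variants omitting each subset of nullable occurrences: E → b P gives b P | b. F → d T gives d T | d. T → P d gives P d | d.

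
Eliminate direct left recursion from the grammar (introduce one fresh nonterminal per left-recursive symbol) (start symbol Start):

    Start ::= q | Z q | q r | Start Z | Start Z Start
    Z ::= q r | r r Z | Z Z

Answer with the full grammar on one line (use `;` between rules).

Start ::= q Start1 | Z q Start1 | q r Start1; Z ::= q r Z1 | r r Z Z1; Start1 ::= Z Start1 | Z Start Start1 | epsilon; Z1 ::= Z Z1 | epsilon

Directly left-recursive nonterminals: Start, Z.
For Start: α = {Z, Z Start}, β = {q, Z q, q r}. Rewrite as Start → β Start1 and Start1 → α Start1 | ε.
For Z: α = {Z}, β = {q r, r r Z}. Rewrite as Z → β Z1 and Z1 → α Z1 | ε.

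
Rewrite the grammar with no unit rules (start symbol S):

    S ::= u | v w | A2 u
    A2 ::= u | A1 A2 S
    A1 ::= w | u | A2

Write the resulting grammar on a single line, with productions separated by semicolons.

S ::= u | v w | A2 u; A2 ::= u | A1 A2 S; A1 ::= u | A1 A2 S | w

Unit pairs: A1 ⇒* {A2}.
For every A with A ⇒* B via unit rules, add B's non-unit alternatives to A; then delete every rule of the form X → Y.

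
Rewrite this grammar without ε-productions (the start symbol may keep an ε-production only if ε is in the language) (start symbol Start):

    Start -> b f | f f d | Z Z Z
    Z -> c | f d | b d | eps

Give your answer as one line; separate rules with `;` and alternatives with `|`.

Nullable nonterminals: {Start, Z}.
ε ∈ L(G) since Start is nullable, so keep Start → ε.
Expand every rule over subsets of its nullable positions: Start → Z Z Z gives Z Z Z | Z Z | Z.

Start -> b f | f f d | Z Z Z | Z Z | Z | ε; Z -> c | f d | b d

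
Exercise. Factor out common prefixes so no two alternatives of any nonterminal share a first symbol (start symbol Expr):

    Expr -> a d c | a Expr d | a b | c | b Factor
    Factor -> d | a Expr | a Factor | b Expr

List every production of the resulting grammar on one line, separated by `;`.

Expr has alternatives sharing prefix 'a': factor to Expr → a Expr1 with Expr1 → d c | Expr d | b.
Factor has alternatives sharing prefix 'a': factor to Factor → a Factor1 with Factor1 → Expr | Factor.

Expr -> c | b Factor | a Expr1; Factor -> d | b Expr | a Factor1; Expr1 -> d c | Expr d | b; Factor1 -> Expr | Factor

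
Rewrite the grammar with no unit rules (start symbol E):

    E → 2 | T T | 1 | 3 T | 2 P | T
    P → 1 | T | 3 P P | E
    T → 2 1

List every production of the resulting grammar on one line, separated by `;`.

Unit pairs: E ⇒* {T}; P ⇒* {E, T}.
Replace each nonterminal's rules with the union of the non-unit rules of every nonterminal it unit-derives.

E → 2 | T T | 1 | 3 T | 2 P | 2 1; P → 2 | T T | 1 | 3 T | 2 P | 3 P P | 2 1; T → 2 1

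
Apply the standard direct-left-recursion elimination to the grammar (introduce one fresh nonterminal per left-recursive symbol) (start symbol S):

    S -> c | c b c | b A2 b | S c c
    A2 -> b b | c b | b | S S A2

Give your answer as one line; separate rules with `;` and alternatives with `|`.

S is directly left-recursive.
For S: α = {c c}, β = {c, c b c, b A2 b}. Rewrite as S → β S' and S' → α S' | ε.

S -> c S' | c b c S' | b A2 b S'; A2 -> b b | c b | b | S S A2; S' -> c c S' | ε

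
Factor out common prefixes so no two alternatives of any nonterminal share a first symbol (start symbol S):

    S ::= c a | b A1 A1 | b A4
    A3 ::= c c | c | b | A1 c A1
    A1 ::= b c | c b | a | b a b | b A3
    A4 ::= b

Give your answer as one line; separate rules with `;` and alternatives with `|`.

S ::= c a | b S'; A3 ::= b | A1 c A1 | c A3'; A1 ::= c b | a | b A1'; A4 ::= b; S' ::= A1 A1 | A4; A3' ::= c | ε; A1' ::= c | a b | A3

S has alternatives sharing prefix 'b': factor to S → b S' with S' → A1 A1 | A4.
A3 has alternatives sharing prefix 'c': factor to A3 → c A3' with A3' → c | ε.
A1 has alternatives sharing prefix 'b': factor to A1 → b A1' with A1' → c | a b | A3.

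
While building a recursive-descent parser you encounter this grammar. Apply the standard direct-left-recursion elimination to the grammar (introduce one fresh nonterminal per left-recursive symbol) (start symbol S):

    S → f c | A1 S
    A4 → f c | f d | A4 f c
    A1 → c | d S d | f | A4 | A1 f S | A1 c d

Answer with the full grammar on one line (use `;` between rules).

S → f c | A1 S; A4 → f c A4' | f d A4'; A1 → c A1' | d S d A1' | f A1' | A4 A1'; A4' → f c A4' | ε; A1' → f S A1' | c d A1' | ε

Directly left-recursive nonterminals: A4, A1.
For A4: α = {f c}, β = {f c, f d}. Rewrite as A4 → β A4' and A4' → α A4' | ε.
For A1: α = {f S, c d}, β = {c, d S d, f, A4}. Rewrite as A1 → β A1' and A1' → α A1' | ε.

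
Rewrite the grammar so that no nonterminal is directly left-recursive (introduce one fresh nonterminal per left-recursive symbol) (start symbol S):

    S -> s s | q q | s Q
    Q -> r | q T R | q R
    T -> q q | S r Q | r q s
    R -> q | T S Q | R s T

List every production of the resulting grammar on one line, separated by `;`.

S -> s s | q q | s Q; Q -> r | q T R | q R; T -> q q | S r Q | r q s; R -> q R' | T S Q R'; R' -> s T R' | ε

Left recursion appears on R.
For R: α = {s T}, β = {q, T S Q}. Rewrite as R → β R' and R' → α R' | ε.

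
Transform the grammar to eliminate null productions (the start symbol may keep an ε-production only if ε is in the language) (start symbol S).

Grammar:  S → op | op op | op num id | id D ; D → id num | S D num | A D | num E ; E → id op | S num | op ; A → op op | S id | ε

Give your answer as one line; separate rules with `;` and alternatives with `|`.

S → op | op op | op num id | id D; D → id num | S D num | A D | num E; E → id op | S num | op; A → op op | S id

Nullable nonterminals: {A}.
ε ∉ L(G), so no ε-production is kept.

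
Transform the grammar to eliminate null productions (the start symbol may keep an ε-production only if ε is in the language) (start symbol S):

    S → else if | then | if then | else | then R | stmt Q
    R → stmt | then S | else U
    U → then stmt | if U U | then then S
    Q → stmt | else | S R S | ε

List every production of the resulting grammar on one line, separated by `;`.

S → else if | then | if then | else | then R | stmt Q | stmt; R → stmt | then S | else U; U → then stmt | if U U | then then S; Q → stmt | else | S R S

Nullable set = {Q}.
ε ∉ L(G), so no ε-production is kept.
Expand every rule over subsets of its nullable positions: S → stmt Q gives stmt Q | stmt.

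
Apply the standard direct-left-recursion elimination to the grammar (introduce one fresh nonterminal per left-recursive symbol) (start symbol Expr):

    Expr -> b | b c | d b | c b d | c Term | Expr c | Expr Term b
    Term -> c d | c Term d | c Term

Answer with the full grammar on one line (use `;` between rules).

Expr is directly left-recursive.
For Expr: α = {c, Term b}, β = {b, b c, d b, c b d, c Term}. Rewrite as Expr → β Expr1 and Expr1 → α Expr1 | ε.

Expr -> b Expr1 | b c Expr1 | d b Expr1 | c b d Expr1 | c Term Expr1; Term -> c d | c Term d | c Term; Expr1 -> c Expr1 | Term b Expr1 | ε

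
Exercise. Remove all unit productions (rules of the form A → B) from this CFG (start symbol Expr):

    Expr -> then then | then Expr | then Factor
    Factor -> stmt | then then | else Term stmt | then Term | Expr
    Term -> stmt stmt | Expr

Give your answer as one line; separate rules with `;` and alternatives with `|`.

Expr -> then then | then Expr | then Factor; Factor -> stmt | then then | else Term stmt | then Term | then Expr | then Factor; Term -> stmt stmt | then then | then Expr | then Factor

Unit pairs: Factor ⇒* {Expr}; Term ⇒* {Expr}.
Replace each nonterminal's rules with the union of the non-unit rules of every nonterminal it unit-derives.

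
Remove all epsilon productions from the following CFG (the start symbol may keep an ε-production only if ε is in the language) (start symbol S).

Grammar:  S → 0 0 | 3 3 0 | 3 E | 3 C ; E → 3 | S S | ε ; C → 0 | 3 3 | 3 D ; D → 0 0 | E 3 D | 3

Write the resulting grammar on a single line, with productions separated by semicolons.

Nullable nonterminals: {E}.
ε ∉ L(G), so no ε-production is kept.
Expand every rule over subsets of its nullable positions: S → 3 E gives 3 E | 3. D → E 3 D gives E 3 D | 3 D.

S → 0 0 | 3 3 0 | 3 E | 3 | 3 C; E → 3 | S S; C → 0 | 3 3 | 3 D; D → 0 0 | E 3 D | 3 D | 3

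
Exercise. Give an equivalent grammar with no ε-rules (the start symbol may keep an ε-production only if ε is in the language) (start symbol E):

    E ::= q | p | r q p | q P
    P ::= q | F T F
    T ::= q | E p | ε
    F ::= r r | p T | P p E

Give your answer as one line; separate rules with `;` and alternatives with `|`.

E ::= q | p | r q p | q P; P ::= q | F T F | F F; T ::= q | E p; F ::= r r | p T | p | P p E

The nullable symbols are {T}.
ε ∉ L(G), so no ε-production is kept.
For each production, add variants omitting each subset of nullable occurrences: P → F T F gives F T F | F F. F → p T gives p T | p.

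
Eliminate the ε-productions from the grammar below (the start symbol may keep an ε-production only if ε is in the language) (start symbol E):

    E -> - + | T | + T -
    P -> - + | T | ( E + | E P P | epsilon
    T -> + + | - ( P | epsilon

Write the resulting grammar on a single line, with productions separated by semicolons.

E -> - + | T | + T - | + - | ε; P -> - + | T | ( E + | ( + | E P P | E P | E | P P; T -> + + | - ( P | - (

Nullable nonterminals: {E, P, T}.
ε ∈ L(G) since E is nullable, so keep E → ε.
Expand every rule over subsets of its nullable positions: E → + T - gives + T - | + -. P → ( E + gives ( E + | ( +. P → E P P gives E P P | E P | E | P P. T → - ( P gives - ( P | - (.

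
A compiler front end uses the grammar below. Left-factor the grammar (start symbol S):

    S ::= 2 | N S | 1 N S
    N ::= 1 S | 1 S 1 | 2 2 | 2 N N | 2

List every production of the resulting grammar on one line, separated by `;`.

N has alternatives sharing prefix '2': factor to N → 2 N' with N' → 2 | N N | ε.
N has alternatives sharing prefix '1 S': factor to N → 1 S N'' with N'' → ε | 1.

S ::= 2 | N S | 1 N S; N ::= 2 N' | 1 S N''; N' ::= 2 | N N | ε; N'' ::= ε | 1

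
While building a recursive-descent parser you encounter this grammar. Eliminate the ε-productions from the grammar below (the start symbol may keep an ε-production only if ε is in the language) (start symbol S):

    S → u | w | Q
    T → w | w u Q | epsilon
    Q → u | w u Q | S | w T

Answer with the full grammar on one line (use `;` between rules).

Nullable set = {T}.
ε ∉ L(G), so no ε-production is kept.
Add the nullable-subset variants: Q → w T gives w T | w.

S → u | w | Q; T → w | w u Q; Q → u | w u Q | S | w T | w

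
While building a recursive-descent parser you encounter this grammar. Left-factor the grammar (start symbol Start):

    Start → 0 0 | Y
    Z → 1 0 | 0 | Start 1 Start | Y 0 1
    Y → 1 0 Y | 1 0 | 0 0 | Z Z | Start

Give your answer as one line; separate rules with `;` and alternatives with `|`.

Y has alternatives sharing prefix '1 0': factor to Y → 1 0 Y1 with Y1 → Y | ε.

Start → 0 0 | Y; Z → 1 0 | 0 | Start 1 Start | Y 0 1; Y → 0 0 | Z Z | Start | 1 0 Y1; Y1 → Y | ε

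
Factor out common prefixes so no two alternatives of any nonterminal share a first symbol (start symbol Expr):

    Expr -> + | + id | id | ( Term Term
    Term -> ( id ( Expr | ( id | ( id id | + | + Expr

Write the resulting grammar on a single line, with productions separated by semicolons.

Expr -> id | ( Term Term | + Expr1; Term -> ( id Term1 | + Term2; Expr1 -> epsilon | id; Term1 -> ( Expr | epsilon | id; Term2 -> epsilon | Expr

Expr has alternatives sharing prefix '+': factor to Expr → + Expr1 with Expr1 → ε | id.
Term has alternatives sharing prefix '( id': factor to Term → ( id Term1 with Term1 → ( Expr | ε | id.
Term has alternatives sharing prefix '+': factor to Term → + Term2 with Term2 → ε | Expr.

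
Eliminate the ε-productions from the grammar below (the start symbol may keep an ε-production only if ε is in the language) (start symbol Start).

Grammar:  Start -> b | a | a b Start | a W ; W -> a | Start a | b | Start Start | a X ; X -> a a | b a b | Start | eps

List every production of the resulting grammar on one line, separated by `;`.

Start -> b | a | a b Start | a W; W -> a | Start a | b | Start Start | a X; X -> a a | b a b | Start

Nullable set = {X}.
ε ∉ L(G), so no ε-production is kept.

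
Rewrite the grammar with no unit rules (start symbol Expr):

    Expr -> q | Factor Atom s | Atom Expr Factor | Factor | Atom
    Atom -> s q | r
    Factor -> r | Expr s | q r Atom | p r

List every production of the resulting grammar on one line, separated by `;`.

Unit pairs: Expr ⇒* {Atom, Factor}.
Replace each nonterminal's rules with the union of the non-unit rules of every nonterminal it unit-derives.

Expr -> s q | r | Expr s | q r Atom | p r | q | Factor Atom s | Atom Expr Factor; Atom -> s q | r; Factor -> r | Expr s | q r Atom | p r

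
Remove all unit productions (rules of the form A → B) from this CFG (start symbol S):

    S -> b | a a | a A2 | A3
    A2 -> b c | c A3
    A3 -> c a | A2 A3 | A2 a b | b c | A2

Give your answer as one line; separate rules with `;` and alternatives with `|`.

S -> b c | c A3 | b | a a | a A2 | c a | A2 A3 | A2 a b; A2 -> b c | c A3; A3 -> b c | c A3 | c a | A2 A3 | A2 a b

Unit pairs: A3 ⇒* {A2}; S ⇒* {A2, A3}.
Replace each nonterminal's rules with the union of the non-unit rules of every nonterminal it unit-derives.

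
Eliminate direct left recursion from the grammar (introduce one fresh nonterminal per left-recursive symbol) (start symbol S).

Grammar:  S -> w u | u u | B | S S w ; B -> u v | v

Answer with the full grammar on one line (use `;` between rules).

Left recursion appears on S.
For S: α = {S w}, β = {w u, u u, B}. Rewrite as S → β S' and S' → α S' | ε.

S -> w u S' | u u S' | B S'; B -> u v | v; S' -> S w S' | ε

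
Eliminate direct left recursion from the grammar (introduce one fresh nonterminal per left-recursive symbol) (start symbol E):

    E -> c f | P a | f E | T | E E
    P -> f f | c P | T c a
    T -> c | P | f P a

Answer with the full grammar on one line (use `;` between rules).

Directly left-recursive nonterminal: E.
For E: α = {E}, β = {c f, P a, f E, T}. Rewrite as E → β E' and E' → α E' | ε.

E -> c f E' | P a E' | f E E' | T E'; P -> f f | c P | T c a; T -> c | P | f P a; E' -> E E' | eps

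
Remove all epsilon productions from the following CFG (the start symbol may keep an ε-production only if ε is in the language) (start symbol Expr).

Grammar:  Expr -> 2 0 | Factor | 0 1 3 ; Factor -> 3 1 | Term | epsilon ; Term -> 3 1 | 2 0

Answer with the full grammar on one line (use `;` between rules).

Nullable set = {Expr, Factor}.
ε ∈ L(G) since Expr is nullable, so keep Expr → ε.

Expr -> 2 0 | Factor | 0 1 3 | ε; Factor -> 3 1 | Term; Term -> 3 1 | 2 0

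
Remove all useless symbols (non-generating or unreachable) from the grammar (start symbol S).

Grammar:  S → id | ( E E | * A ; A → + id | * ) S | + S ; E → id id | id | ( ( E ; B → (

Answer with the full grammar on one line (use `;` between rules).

S → id | ( E E | * A; A → + id | * ) S | + S; E → id id | id | ( ( E

Generating nonterminals: {A, B, E, S}.
Reachable from S after that: {A, E, S}.
Removed useless symbols: {B} and every production mentioning them.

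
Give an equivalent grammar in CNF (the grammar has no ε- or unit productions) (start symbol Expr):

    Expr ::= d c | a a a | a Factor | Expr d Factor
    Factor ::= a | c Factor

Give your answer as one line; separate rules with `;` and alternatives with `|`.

Introduce a nonterminal for each terminal appearing in a rule of length ≥ 2: X1 → d, X2 → c, X3 → a.
Binarize each right-hand side of length ≥ 3 by chaining fresh nonterminals (Y1, Y2, …): affected rules were Expr → X3 X3 X3; Expr → Expr X1 Factor.

Expr ::= X1 X2 | X3 Y1 | X3 Factor | Expr Y2; Factor ::= a | X2 Factor; X1 ::= d; X2 ::= c; X3 ::= a; Y1 ::= X3 X3; Y2 ::= X1 Factor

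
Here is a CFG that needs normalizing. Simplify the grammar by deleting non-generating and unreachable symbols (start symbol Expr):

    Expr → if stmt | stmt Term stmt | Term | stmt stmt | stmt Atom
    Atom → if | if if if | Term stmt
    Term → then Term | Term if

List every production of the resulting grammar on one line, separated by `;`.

Expr → if stmt | stmt stmt | stmt Atom; Atom → if | if if if

Generating nonterminals: {Atom, Expr}.
Reachable from Expr after that: {Atom, Expr}.
Removed useless symbols: {Term} and every production mentioning them.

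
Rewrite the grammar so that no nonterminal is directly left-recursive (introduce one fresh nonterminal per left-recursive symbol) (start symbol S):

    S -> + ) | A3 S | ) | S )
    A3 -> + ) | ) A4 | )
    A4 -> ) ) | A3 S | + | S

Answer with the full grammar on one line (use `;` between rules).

S -> + ) S' | A3 S S' | ) S'; A3 -> + ) | ) A4 | ); A4 -> ) ) | A3 S | + | S; S' -> ) S' | ε

S is directly left-recursive.
For S: α = {)}, β = {+ ), A3 S, )}. Rewrite as S → β S' and S' → α S' | ε.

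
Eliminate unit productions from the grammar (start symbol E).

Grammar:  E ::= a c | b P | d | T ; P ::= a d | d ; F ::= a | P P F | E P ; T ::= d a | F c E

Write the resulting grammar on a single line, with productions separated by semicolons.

Unit pairs: E ⇒* {T}.
For each unit pair (A, B), copy every non-unit production of B to A, then drop all unit productions.

E ::= a c | b P | d | d a | F c E; P ::= a d | d; F ::= a | P P F | E P; T ::= d a | F c E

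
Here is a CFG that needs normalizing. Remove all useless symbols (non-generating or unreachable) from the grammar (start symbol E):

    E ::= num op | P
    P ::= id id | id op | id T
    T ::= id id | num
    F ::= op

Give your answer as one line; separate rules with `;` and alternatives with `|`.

E ::= num op | P; P ::= id id | id op | id T; T ::= id id | num

Generating nonterminals: {E, F, P, T}.
Reachable from E after that: {E, P, T}.
Removed useless symbols: {F} and every production mentioning them.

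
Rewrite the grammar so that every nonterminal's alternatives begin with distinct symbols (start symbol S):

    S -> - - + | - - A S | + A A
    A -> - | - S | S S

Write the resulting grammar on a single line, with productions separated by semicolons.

S has alternatives sharing prefix '- -': factor to S → - - S' with S' → + | A S.
A has alternatives sharing prefix '-': factor to A → - A' with A' → ε | S.

S -> + A A | - - S'; A -> S S | - A'; S' -> + | A S; A' -> ε | S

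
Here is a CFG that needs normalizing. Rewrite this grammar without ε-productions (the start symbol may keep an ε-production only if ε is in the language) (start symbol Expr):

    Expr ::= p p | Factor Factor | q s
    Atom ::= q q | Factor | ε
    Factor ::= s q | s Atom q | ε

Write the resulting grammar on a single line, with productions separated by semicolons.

Nullable set = {Atom, Expr, Factor}.
ε ∈ L(G) since Expr is nullable, so keep Expr → ε.
Add the nullable-subset variants: Expr → Factor Factor gives Factor Factor | Factor.

Expr ::= p p | Factor Factor | Factor | q s | ε; Atom ::= q q | Factor; Factor ::= s q | s Atom q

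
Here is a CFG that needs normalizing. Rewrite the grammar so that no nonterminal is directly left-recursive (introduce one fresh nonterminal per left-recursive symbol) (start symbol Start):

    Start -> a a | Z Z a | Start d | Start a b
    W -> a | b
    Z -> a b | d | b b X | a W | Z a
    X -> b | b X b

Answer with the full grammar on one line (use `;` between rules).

Start -> a a Start1 | Z Z a Start1; W -> a | b; Z -> a b Z1 | d Z1 | b b X Z1 | a W Z1; X -> b | b X b; Start1 -> d Start1 | a b Start1 | ε; Z1 -> a Z1 | ε

Directly left-recursive nonterminals: Start, Z.
For Start: α = {d, a b}, β = {a a, Z Z a}. Rewrite as Start → β Start1 and Start1 → α Start1 | ε.
For Z: α = {a}, β = {a b, d, b b X, a W}. Rewrite as Z → β Z1 and Z1 → α Z1 | ε.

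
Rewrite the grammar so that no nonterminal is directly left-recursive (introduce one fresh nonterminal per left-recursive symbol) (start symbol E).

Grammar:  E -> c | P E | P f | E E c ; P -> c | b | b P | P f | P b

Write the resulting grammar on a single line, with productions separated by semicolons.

Left recursion appears on E, P.
For E: α = {E c}, β = {c, P E, P f}. Rewrite as E → β E' and E' → α E' | ε.
For P: α = {f, b}, β = {c, b, b P}. Rewrite as P → β P' and P' → α P' | ε.

E -> c E' | P E E' | P f E'; P -> c P' | b P' | b P P'; E' -> E c E' | eps; P' -> f P' | b P' | eps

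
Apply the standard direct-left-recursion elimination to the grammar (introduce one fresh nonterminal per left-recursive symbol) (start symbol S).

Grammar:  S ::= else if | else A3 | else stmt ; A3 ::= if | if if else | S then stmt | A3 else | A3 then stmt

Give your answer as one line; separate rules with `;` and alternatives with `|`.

Left recursion appears on A3.
For A3: α = {else, then stmt}, β = {if, if if else, S then stmt}. Rewrite as A3 → β A3' and A3' → α A3' | ε.

S ::= else if | else A3 | else stmt; A3 ::= if A3' | if if else A3' | S then stmt A3'; A3' ::= else A3' | then stmt A3' | ε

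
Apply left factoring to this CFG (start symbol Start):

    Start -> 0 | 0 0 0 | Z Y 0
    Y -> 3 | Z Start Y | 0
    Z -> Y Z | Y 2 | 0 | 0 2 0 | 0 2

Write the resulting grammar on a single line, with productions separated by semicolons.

Start -> Z Y 0 | 0 Start1; Y -> 3 | Z Start Y | 0; Z -> 0 Z1 | Y Z2; Start1 -> eps | 0 0; Z1 -> eps | 2 Z11; Z2 -> Z | 2; Z11 -> 0 | eps

Start has alternatives sharing prefix '0': factor to Start → 0 Start1 with Start1 → ε | 0 0.
Z has alternatives sharing prefix '0': factor to Z → 0 Z1 with Z1 → ε | 2 0 | 2.
Z has alternatives sharing prefix 'Y': factor to Z → Y Z2 with Z2 → Z | 2.
Z1 has alternatives sharing prefix '2': factor to Z1 → 2 Z11 with Z11 → 0 | ε.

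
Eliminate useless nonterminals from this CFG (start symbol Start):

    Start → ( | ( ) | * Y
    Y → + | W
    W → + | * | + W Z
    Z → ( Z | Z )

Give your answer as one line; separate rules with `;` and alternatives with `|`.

Generating nonterminals: {Start, W, Y}.
Reachable from Start after that: {Start, W, Y}.
Removed useless symbols: {Z} and every production mentioning them.

Start → ( | ( ) | * Y; Y → + | W; W → + | *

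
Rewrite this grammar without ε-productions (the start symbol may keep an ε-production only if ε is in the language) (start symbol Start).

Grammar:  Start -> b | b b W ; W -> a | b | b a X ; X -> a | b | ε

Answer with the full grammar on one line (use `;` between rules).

Start -> b | b b W; W -> a | b | b a X | b a; X -> a | b

Nullable set = {X}.
ε ∉ L(G), so no ε-production is kept.
For each production, add variants omitting each subset of nullable occurrences: W → b a X gives b a X | b a.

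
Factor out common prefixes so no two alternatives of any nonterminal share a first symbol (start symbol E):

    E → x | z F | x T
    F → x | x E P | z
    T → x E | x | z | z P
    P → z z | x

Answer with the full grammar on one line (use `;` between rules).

E → z F | x E'; F → z | x F'; T → x T' | z T''; P → z z | x; E' → ε | T; F' → ε | E P; T' → E | ε; T'' → ε | P

E has alternatives sharing prefix 'x': factor to E → x E' with E' → ε | T.
F has alternatives sharing prefix 'x': factor to F → x F' with F' → ε | E P.
T has alternatives sharing prefix 'x': factor to T → x T' with T' → E | ε.
T has alternatives sharing prefix 'z': factor to T → z T'' with T'' → ε | P.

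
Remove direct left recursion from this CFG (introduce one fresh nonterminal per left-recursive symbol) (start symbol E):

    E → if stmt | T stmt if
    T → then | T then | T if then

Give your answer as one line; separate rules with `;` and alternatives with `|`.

E → if stmt | T stmt if; T → then T'; T' → then T' | if then T' | eps

Directly left-recursive nonterminal: T.
For T: α = {then, if then}, β = {then}. Rewrite as T → β T' and T' → α T' | ε.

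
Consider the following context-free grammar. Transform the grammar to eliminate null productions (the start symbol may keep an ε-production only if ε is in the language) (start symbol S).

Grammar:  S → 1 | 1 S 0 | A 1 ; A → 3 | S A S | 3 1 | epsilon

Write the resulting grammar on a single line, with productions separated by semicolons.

The nullable symbols are {A}.
ε ∉ L(G), so no ε-production is kept.
Expand every rule over subsets of its nullable positions: A → S A S gives S A S | S S.

S → 1 | 1 S 0 | A 1; A → 3 | S A S | S S | 3 1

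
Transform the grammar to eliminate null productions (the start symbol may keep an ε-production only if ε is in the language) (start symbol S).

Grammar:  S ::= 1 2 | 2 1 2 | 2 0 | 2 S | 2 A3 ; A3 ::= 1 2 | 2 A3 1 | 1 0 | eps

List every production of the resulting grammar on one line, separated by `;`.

S ::= 1 2 | 2 1 2 | 2 0 | 2 S | 2 A3 | 2; A3 ::= 1 2 | 2 A3 1 | 2 1 | 1 0

The nullable symbols are {A3}.
ε ∉ L(G), so no ε-production is kept.
Add the nullable-subset variants: S → 2 A3 gives 2 A3 | 2. A3 → 2 A3 1 gives 2 A3 1 | 2 1.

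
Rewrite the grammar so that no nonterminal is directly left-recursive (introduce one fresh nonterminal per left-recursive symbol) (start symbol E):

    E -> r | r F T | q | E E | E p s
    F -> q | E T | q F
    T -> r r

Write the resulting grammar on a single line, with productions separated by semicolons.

Left recursion appears on E.
For E: α = {E, p s}, β = {r, r F T, q}. Rewrite as E → β E' and E' → α E' | ε.

E -> r E' | r F T E' | q E'; F -> q | E T | q F; T -> r r; E' -> E E' | p s E' | ε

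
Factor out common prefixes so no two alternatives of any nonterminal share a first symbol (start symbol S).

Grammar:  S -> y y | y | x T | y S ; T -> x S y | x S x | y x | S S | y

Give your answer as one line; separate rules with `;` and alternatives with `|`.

S -> x T | y S'; T -> S S | x S T' | y T''; S' -> y | ε | S; T' -> y | x; T'' -> x | ε

S has alternatives sharing prefix 'y': factor to S → y S' with S' → y | ε | S.
T has alternatives sharing prefix 'x S': factor to T → x S T' with T' → y | x.
T has alternatives sharing prefix 'y': factor to T → y T'' with T'' → x | ε.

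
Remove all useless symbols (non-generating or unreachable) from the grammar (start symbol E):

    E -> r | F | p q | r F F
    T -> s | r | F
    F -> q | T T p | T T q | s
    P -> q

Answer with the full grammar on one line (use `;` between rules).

E -> r | F | p q | r F F; T -> s | r | F; F -> q | T T p | T T q | s

Generating nonterminals: {E, F, P, T}.
Reachable from E after that: {E, F, T}.
Removed useless symbols: {P} and every production mentioning them.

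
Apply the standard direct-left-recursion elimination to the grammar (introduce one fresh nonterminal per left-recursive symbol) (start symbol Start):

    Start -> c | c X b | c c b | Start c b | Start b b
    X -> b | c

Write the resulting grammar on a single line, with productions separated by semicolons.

Start -> c Start1 | c X b Start1 | c c b Start1; X -> b | c; Start1 -> c b Start1 | b b Start1 | ε

Directly left-recursive nonterminal: Start.
For Start: α = {c b, b b}, β = {c, c X b, c c b}. Rewrite as Start → β Start1 and Start1 → α Start1 | ε.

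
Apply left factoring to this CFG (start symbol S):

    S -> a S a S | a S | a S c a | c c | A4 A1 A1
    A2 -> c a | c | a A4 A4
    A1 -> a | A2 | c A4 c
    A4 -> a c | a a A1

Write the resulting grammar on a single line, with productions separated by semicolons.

S -> c c | A4 A1 A1 | a S S'; A2 -> a A4 A4 | c A2'; A1 -> a | A2 | c A4 c; A4 -> a A4'; S' -> a S | ε | c a; A2' -> a | ε; A4' -> c | a A1

S has alternatives sharing prefix 'a S': factor to S → a S S' with S' → a S | ε | c a.
A2 has alternatives sharing prefix 'c': factor to A2 → c A2' with A2' → a | ε.
A4 has alternatives sharing prefix 'a': factor to A4 → a A4' with A4' → c | a A1.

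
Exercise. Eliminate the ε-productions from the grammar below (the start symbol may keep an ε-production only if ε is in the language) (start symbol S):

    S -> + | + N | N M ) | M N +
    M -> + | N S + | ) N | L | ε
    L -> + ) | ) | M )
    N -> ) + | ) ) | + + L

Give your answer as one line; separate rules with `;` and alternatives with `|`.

S -> + | + N | N M ) | N ) | M N + | N +; M -> + | N S + | ) N | L; L -> + ) | ) | M ); N -> ) + | ) ) | + + L

The nullable symbols are {M}.
ε ∉ L(G), so no ε-production is kept.
Expand every rule over subsets of its nullable positions: S → N M ) gives N M ) | N ). S → M N + gives M N + | N +.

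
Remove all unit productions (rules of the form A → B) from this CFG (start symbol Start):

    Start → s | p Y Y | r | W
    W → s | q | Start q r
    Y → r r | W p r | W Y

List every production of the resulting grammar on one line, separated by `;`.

Unit pairs: Start ⇒* {W}.
For every A with A ⇒* B via unit rules, add B's non-unit alternatives to A; then delete every rule of the form X → Y.

Start → s | p Y Y | r | q | Start q r; W → s | q | Start q r; Y → r r | W p r | W Y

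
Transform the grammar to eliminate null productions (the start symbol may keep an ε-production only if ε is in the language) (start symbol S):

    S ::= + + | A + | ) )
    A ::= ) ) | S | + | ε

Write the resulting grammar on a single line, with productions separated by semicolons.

S ::= + + | A + | + | ) ); A ::= ) ) | S | +

Nullable set = {A}.
ε ∉ L(G), so no ε-production is kept.
Expand every rule over subsets of its nullable positions: S → A + gives A + | +.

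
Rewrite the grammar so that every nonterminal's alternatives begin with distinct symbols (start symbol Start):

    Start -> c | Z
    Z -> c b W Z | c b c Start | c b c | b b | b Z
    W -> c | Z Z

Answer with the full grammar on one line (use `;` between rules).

Start -> c | Z; Z -> c b Z1 | b Z2; W -> c | Z Z; Z1 -> W Z | c Z11; Z2 -> b | Z; Z11 -> Start | ε

Z has alternatives sharing prefix 'c b': factor to Z → c b Z1 with Z1 → W Z | c Start | c.
Z has alternatives sharing prefix 'b': factor to Z → b Z2 with Z2 → b | Z.
Z1 has alternatives sharing prefix 'c': factor to Z1 → c Z11 with Z11 → Start | ε.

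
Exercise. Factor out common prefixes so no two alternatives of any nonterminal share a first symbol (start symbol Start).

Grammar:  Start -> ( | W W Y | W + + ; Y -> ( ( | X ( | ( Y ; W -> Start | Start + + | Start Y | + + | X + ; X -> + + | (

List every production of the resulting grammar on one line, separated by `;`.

Start has alternatives sharing prefix 'W': factor to Start → W Start1 with Start1 → W Y | + +.
Y has alternatives sharing prefix '(': factor to Y → ( Y1 with Y1 → ( | Y.
W has alternatives sharing prefix 'Start': factor to W → Start W1 with W1 → ε | + + | Y.

Start -> ( | W Start1; Y -> X ( | ( Y1; W -> + + | X + | Start W1; X -> + + | (; Start1 -> W Y | + +; Y1 -> ( | Y; W1 -> ε | + + | Y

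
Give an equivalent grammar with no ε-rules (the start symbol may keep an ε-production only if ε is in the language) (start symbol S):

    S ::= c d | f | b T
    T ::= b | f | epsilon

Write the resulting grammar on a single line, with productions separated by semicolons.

Nullable nonterminals: {T}.
ε ∉ L(G), so no ε-production is kept.
Add the nullable-subset variants: S → b T gives b T | b.

S ::= c d | f | b T | b; T ::= b | f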